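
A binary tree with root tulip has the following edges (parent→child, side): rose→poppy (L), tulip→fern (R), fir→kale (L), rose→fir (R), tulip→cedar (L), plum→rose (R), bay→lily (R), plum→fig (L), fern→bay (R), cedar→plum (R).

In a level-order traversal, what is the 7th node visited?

rose

Level-order visits nodes level by level from the root, left to right within each level.
Level 0: tulip
Level 1: cedar, fern
Level 2: plum, bay
Level 3: fig, rose, lily
Level 4: poppy, fir
Level 5: kale
Full level-order sequence: tulip, cedar, fern, plum, bay, fig, rose, lily, poppy, fir, kale.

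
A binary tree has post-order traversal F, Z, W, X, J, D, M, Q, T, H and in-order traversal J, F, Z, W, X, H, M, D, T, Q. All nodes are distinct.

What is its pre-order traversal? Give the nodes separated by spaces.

The last element of post-order is the root; it splits in-order into left and right subtrees.
Root H: left subtree has 5 nodes {J, F, Z, W, X}, right has 4 {M, D, T, Q}.
  Root J: left subtree has 0 nodes { }, right has 4 {F, Z, W, X}.
    Root X: left subtree has 3 nodes {F, Z, W}, right has 0 { }.
      Root W: left subtree has 2 nodes {F, Z}, right has 0 { }.
        Root Z: left subtree has 1 node {F}, right has 0 { }.
  Root T: left subtree has 2 nodes {M, D}, right has 1 {Q}.
    Root M: left subtree has 0 nodes { }, right has 1 {D}.

H J X W Z F T M D Q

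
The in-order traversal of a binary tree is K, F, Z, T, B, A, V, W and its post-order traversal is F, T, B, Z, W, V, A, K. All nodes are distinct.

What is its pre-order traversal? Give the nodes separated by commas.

The last element of post-order is the root; it splits in-order into left and right subtrees.
Root K: left subtree has 0 nodes { }, right has 7 {F, Z, T, B, A, V, W}.
  Root A: left subtree has 4 nodes {F, Z, T, B}, right has 2 {V, W}.
    Root Z: left subtree has 1 node {F}, right has 2 {T, B}.
      Root B: left subtree has 1 node {T}, right has 0 { }.
    Root V: left subtree has 0 nodes { }, right has 1 {W}.

K, A, Z, F, B, T, V, W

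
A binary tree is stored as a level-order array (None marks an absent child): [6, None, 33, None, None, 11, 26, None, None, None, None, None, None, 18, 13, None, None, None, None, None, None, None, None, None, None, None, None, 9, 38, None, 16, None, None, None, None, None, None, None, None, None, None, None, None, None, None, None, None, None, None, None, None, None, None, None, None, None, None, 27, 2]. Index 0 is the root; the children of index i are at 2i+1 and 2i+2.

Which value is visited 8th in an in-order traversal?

2

In-order visits the left subtree, then the node, then the right subtree.
At 6: no left child.
Visit 6.
At 6: go right to 33.
  At 33: go left to 11.
    11 is a leaf — visit 11.
  Visit 33.
  At 33: go right to 26.
    At 26: go left to 18.
      At 18: go left to 9.
        9 is a leaf — visit 9.
      Visit 18.
      At 18: go right to 38.
        At 38: go left to 27.
          27 is a leaf — visit 27.
        Visit 38.
        At 38: go right to 2.
          2 is a leaf — visit 2.
    Visit 26.
    At 26: go right to 13.
      At 13: no left child.
      Visit 13.
      At 13: go right to 16.
        16 is a leaf — visit 16.
Full in-order sequence: 6, 11, 33, 9, 18, 27, 38, 2, 26, 13, 16.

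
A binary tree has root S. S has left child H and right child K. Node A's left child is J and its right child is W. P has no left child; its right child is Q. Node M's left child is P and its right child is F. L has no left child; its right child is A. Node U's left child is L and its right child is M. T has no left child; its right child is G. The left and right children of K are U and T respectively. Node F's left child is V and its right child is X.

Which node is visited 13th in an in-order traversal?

In-order visits the left subtree, then the node, then the right subtree.
At S: go left to H.
  H is a leaf — visit H.
Visit S.
At S: go right to K.
  At K: go left to U.
    At U: go left to L.
      At L: no left child.
      Visit L.
      At L: go right to A.
        At A: go left to J.
          J is a leaf — visit J.
        Visit A.
        At A: go right to W.
          W is a leaf — visit W.
    Visit U.
    At U: go right to M.
      At M: go left to P.
        At P: no left child.
        Visit P.
        At P: go right to Q.
          Q is a leaf — visit Q.
      Visit M.
      At M: go right to F.
        At F: go left to V.
          V is a leaf — visit V.
        Visit F.
        At F: go right to X.
          X is a leaf — visit X.
  Visit K.
  At K: go right to T.
    At T: no left child.
    Visit T.
    At T: go right to G.
      G is a leaf — visit G.
Full in-order sequence: H, S, L, J, A, W, U, P, Q, M, V, F, X, K, T, G.

X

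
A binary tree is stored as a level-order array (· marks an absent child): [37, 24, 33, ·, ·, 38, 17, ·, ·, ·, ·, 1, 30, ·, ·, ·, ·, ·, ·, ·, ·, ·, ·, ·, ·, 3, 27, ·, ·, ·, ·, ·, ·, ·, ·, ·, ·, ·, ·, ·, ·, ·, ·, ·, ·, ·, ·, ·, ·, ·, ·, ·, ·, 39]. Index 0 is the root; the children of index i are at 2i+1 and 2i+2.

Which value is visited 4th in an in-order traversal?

In-order visits the left subtree, then the node, then the right subtree.
At 37: go left to 24.
  24 is a leaf — visit 24.
Visit 37.
At 37: go right to 33.
  At 33: go left to 38.
    At 38: go left to 1.
      1 is a leaf — visit 1.
    Visit 38.
    At 38: go right to 30.
      At 30: go left to 3.
        3 is a leaf — visit 3.
      Visit 30.
      At 30: go right to 27.
        At 27: go left to 39.
          39 is a leaf — visit 39.
        Visit 27.
        At 27: no right child.
  Visit 33.
  At 33: go right to 17.
    17 is a leaf — visit 17.
Full in-order sequence: 24, 37, 1, 38, 3, 30, 39, 27, 33, 17.

38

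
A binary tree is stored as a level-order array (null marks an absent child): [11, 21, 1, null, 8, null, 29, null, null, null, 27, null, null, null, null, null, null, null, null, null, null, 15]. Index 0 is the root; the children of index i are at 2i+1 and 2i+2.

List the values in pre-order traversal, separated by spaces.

Pre-order visits the node, then its left subtree, then its right subtree.
Visit 11.
At 11: go left to 21.
  Visit 21.
  At 21: no left child.
  At 21: go right to 8.
    Visit 8.
    At 8: no left child.
    At 8: go right to 27.
      Visit 27.
      At 27: go left to 15.
        15 is a leaf — visit 15.
      At 27: no right child.
At 11: go right to 1.
  Visit 1.
  At 1: no left child.
  At 1: go right to 29.
    29 is a leaf — visit 29.

11 21 8 27 15 1 29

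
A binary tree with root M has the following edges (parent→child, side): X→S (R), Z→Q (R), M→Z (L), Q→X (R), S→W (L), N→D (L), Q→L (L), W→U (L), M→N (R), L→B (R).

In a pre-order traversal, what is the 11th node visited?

Pre-order visits the node, then its left subtree, then its right subtree.
Visit M.
At M: go left to Z.
  Visit Z.
  At Z: no left child.
  At Z: go right to Q.
    Visit Q.
    At Q: go left to L.
      Visit L.
      At L: no left child.
      At L: go right to B.
        B is a leaf — visit B.
    At Q: go right to X.
      Visit X.
      At X: no left child.
      At X: go right to S.
        Visit S.
        At S: go left to W.
          Visit W.
          At W: go left to U.
            U is a leaf — visit U.
          At W: no right child.
        At S: no right child.
At M: go right to N.
  Visit N.
  At N: go left to D.
    D is a leaf — visit D.
  At N: no right child.
Full pre-order sequence: M, Z, Q, L, B, X, S, W, U, N, D.

D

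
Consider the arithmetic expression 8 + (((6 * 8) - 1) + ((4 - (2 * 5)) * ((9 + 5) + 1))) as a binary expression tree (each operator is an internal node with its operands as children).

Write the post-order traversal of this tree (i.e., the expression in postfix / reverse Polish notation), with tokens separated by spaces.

8 6 8 * 1 - 4 2 5 * - 9 5 + 1 + * + +

Post-order on an expression tree gives postfix notation: for each operator, emit left operand, right operand, then the operator.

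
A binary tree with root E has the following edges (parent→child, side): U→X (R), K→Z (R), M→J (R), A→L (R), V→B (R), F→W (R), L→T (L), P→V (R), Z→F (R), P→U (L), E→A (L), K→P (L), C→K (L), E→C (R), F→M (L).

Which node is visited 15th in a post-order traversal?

Post-order visits the left subtree, then the right subtree, then the node.
At E: go left to A.
  At A: no left child.
  At A: go right to L.
    At L: go left to T.
      T is a leaf — visit T.
    At L: no right child.
    Visit L.
  Visit A.
At E: go right to C.
  At C: go left to K.
    At K: go left to P.
      At P: go left to U.
        At U: no left child.
        At U: go right to X.
          X is a leaf — visit X.
        Visit U.
      At P: go right to V.
        At V: no left child.
        At V: go right to B.
          B is a leaf — visit B.
        Visit V.
      Visit P.
    At K: go right to Z.
      At Z: no left child.
      At Z: go right to F.
        At F: go left to M.
          At M: no left child.
          At M: go right to J.
            J is a leaf — visit J.
          Visit M.
        At F: go right to W.
          W is a leaf — visit W.
        Visit F.
      Visit Z.
    Visit K.
  At C: no right child.
  Visit C.
Visit E.
Full post-order sequence: T, L, A, X, U, B, V, P, J, M, W, F, Z, K, C, E.

C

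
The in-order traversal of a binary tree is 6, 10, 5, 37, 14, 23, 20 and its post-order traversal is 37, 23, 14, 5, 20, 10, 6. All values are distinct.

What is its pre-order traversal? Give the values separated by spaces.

The last element of post-order is the root; it splits in-order into left and right subtrees.
Root 6: left subtree has 0 nodes { }, right has 6 {10, 5, 37, 14, 23, 20}.
  Root 10: left subtree has 0 nodes { }, right has 5 {5, 37, 14, 23, 20}.
    Root 20: left subtree has 4 nodes {5, 37, 14, 23}, right has 0 { }.
      Root 5: left subtree has 0 nodes { }, right has 3 {37, 14, 23}.
        Root 14: left subtree has 1 node {37}, right has 1 {23}.

6 10 20 5 14 37 23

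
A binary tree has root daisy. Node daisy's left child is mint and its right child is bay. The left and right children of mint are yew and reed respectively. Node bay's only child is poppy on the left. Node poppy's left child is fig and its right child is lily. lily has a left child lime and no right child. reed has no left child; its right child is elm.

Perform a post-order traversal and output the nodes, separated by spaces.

Post-order visits the left subtree, then the right subtree, then the node.
At daisy: go left to mint.
  At mint: go left to yew.
    yew is a leaf — visit yew.
  At mint: go right to reed.
    At reed: no left child.
    At reed: go right to elm.
      elm is a leaf — visit elm.
    Visit reed.
  Visit mint.
At daisy: go right to bay.
  At bay: go left to poppy.
    At poppy: go left to fig.
      fig is a leaf — visit fig.
    At poppy: go right to lily.
      At lily: go left to lime.
        lime is a leaf — visit lime.
      At lily: no right child.
      Visit lily.
    Visit poppy.
  At bay: no right child.
  Visit bay.
Visit daisy.

yew elm reed mint fig lime lily poppy bay daisy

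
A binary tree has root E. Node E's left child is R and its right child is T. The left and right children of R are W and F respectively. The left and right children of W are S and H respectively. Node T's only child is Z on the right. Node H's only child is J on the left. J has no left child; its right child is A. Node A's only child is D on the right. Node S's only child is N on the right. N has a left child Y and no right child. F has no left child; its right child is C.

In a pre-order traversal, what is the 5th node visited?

Pre-order visits the node, then its left subtree, then its right subtree.
Visit E.
At E: go left to R.
  Visit R.
  At R: go left to W.
    Visit W.
    At W: go left to S.
      Visit S.
      At S: no left child.
      At S: go right to N.
        Visit N.
        At N: go left to Y.
          Y is a leaf — visit Y.
        At N: no right child.
    At W: go right to H.
      Visit H.
      At H: go left to J.
        Visit J.
        At J: no left child.
        At J: go right to A.
          Visit A.
          At A: no left child.
          At A: go right to D.
            D is a leaf — visit D.
      At H: no right child.
  At R: go right to F.
    Visit F.
    At F: no left child.
    At F: go right to C.
      C is a leaf — visit C.
At E: go right to T.
  Visit T.
  At T: no left child.
  At T: go right to Z.
    Z is a leaf — visit Z.
Full pre-order sequence: E, R, W, S, N, Y, H, J, A, D, F, C, T, Z.

N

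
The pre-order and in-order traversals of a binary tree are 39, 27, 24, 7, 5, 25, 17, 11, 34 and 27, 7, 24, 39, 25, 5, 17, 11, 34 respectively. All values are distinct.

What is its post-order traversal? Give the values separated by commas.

The first element of pre-order is the root; it splits in-order into left and right subtrees.
Root 39: left subtree has 3 nodes {27, 7, 24}, right has 5 {25, 5, 17, 11, 34}.
  Root 27: left subtree has 0 nodes { }, right has 2 {7, 24}.
    Root 24: left subtree has 1 node {7}, right has 0 { }.
  Root 5: left subtree has 1 node {25}, right has 3 {17, 11, 34}.
    Root 17: left subtree has 0 nodes { }, right has 2 {11, 34}.
      Root 11: left subtree has 0 nodes { }, right has 1 {34}.

7, 24, 27, 25, 34, 11, 17, 5, 39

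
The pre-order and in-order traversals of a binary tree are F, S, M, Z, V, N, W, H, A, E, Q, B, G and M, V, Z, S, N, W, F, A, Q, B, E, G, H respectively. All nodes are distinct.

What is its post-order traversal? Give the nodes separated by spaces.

V Z M W N S B Q G E A H F

The first element of pre-order is the root; it splits in-order into left and right subtrees.
Root F: left subtree has 6 nodes {M, V, Z, S, N, W}, right has 6 {A, Q, B, E, G, H}.
  Root S: left subtree has 3 nodes {M, V, Z}, right has 2 {N, W}.
    Root M: left subtree has 0 nodes { }, right has 2 {V, Z}.
      Root Z: left subtree has 1 node {V}, right has 0 { }.
    Root N: left subtree has 0 nodes { }, right has 1 {W}.
  Root H: left subtree has 5 nodes {A, Q, B, E, G}, right has 0 { }.
    Root A: left subtree has 0 nodes { }, right has 4 {Q, B, E, G}.
      Root E: left subtree has 2 nodes {Q, B}, right has 1 {G}.
        Root Q: left subtree has 0 nodes { }, right has 1 {B}.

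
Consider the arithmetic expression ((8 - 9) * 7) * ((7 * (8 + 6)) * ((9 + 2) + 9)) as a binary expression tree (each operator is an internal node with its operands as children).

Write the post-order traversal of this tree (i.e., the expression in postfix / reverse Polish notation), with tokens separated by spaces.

8 9 - 7 * 7 8 6 + * 9 2 + 9 + * *

Post-order on an expression tree gives postfix notation: for each operator, emit left operand, right operand, then the operator.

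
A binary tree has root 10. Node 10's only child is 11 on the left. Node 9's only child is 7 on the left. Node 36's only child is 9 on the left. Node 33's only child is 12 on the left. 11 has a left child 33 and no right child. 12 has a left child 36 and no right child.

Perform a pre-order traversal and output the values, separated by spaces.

10 11 33 12 36 9 7

Pre-order visits the node, then its left subtree, then its right subtree.
Visit 10.
At 10: go left to 11.
  Visit 11.
  At 11: go left to 33.
    Visit 33.
    At 33: go left to 12.
      Visit 12.
      At 12: go left to 36.
        Visit 36.
        At 36: go left to 9.
          Visit 9.
          At 9: go left to 7.
            7 is a leaf — visit 7.
          At 9: no right child.
        At 36: no right child.
      At 12: no right child.
    At 33: no right child.
  At 11: no right child.
At 10: no right child.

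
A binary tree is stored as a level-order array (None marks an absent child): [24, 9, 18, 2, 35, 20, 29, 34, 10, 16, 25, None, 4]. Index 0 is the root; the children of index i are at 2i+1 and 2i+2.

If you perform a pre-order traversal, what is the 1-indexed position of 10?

5

Pre-order visits the node, then its left subtree, then its right subtree.
Visit 24.
At 24: go left to 9.
  Visit 9.
  At 9: go left to 2.
    Visit 2.
    At 2: go left to 34.
      34 is a leaf — visit 34.
    At 2: go right to 10.
      10 is a leaf — visit 10.
  At 9: go right to 35.
    Visit 35.
    At 35: go left to 16.
      16 is a leaf — visit 16.
    At 35: go right to 25.
      25 is a leaf — visit 25.
At 24: go right to 18.
  Visit 18.
  At 18: go left to 20.
    Visit 20.
    At 20: no left child.
    At 20: go right to 4.
      4 is a leaf — visit 4.
  At 18: go right to 29.
    29 is a leaf — visit 29.
Full pre-order sequence: 24, 9, 2, 34, 10, 35, 16, 25, 18, 20, 4, 29.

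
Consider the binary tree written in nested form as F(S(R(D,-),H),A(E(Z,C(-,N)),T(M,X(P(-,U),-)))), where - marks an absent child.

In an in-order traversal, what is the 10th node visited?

In-order visits the left subtree, then the node, then the right subtree.
At F: go left to S.
  At S: go left to R.
    At R: go left to D.
      D is a leaf — visit D.
    Visit R.
    At R: no right child.
  Visit S.
  At S: go right to H.
    H is a leaf — visit H.
Visit F.
At F: go right to A.
  At A: go left to E.
    At E: go left to Z.
      Z is a leaf — visit Z.
    Visit E.
    At E: go right to C.
      At C: no left child.
      Visit C.
      At C: go right to N.
        N is a leaf — visit N.
  Visit A.
  At A: go right to T.
    At T: go left to M.
      M is a leaf — visit M.
    Visit T.
    At T: go right to X.
      At X: go left to P.
        At P: no left child.
        Visit P.
        At P: go right to U.
          U is a leaf — visit U.
      Visit X.
      At X: no right child.
Full in-order sequence: D, R, S, H, F, Z, E, C, N, A, M, T, P, U, X.

A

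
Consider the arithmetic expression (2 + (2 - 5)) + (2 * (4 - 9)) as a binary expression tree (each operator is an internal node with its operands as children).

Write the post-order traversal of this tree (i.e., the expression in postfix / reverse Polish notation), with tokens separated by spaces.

2 2 5 - + 2 4 9 - * +

Post-order on an expression tree gives postfix notation: for each operator, emit left operand, right operand, then the operator.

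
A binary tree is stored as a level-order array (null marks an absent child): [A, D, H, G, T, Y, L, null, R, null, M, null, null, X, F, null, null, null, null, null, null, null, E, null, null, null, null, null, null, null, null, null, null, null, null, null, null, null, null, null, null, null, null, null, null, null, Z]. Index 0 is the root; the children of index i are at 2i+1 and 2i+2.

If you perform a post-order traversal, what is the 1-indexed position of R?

Post-order visits the left subtree, then the right subtree, then the node.
At A: go left to D.
  At D: go left to G.
    At G: no left child.
    At G: go right to R.
      R is a leaf — visit R.
    Visit G.
  At D: go right to T.
    At T: no left child.
    At T: go right to M.
      At M: no left child.
      At M: go right to E.
        At E: no left child.
        At E: go right to Z.
          Z is a leaf — visit Z.
        Visit E.
      Visit M.
    Visit T.
  Visit D.
At A: go right to H.
  At H: go left to Y.
    Y is a leaf — visit Y.
  At H: go right to L.
    At L: go left to X.
      X is a leaf — visit X.
    At L: go right to F.
      F is a leaf — visit F.
    Visit L.
  Visit H.
Visit A.
Full post-order sequence: R, G, Z, E, M, T, D, Y, X, F, L, H, A.

1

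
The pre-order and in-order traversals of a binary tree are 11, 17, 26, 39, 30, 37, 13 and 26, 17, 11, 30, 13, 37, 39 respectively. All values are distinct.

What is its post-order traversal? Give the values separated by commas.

26, 17, 13, 37, 30, 39, 11

The first element of pre-order is the root; it splits in-order into left and right subtrees.
Root 11: left subtree has 2 nodes {26, 17}, right has 4 {30, 13, 37, 39}.
  Root 17: left subtree has 1 node {26}, right has 0 { }.
  Root 39: left subtree has 3 nodes {30, 13, 37}, right has 0 { }.
    Root 30: left subtree has 0 nodes { }, right has 2 {13, 37}.
      Root 37: left subtree has 1 node {13}, right has 0 { }.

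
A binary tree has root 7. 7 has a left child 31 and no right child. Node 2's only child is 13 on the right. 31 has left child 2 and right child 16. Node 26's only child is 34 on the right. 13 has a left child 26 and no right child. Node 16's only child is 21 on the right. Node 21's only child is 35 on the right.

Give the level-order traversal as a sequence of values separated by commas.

7, 31, 2, 16, 13, 21, 26, 35, 34

Level-order visits nodes level by level from the root, left to right within each level.
Level 0: 7
Level 1: 31
Level 2: 2, 16
Level 3: 13, 21
Level 4: 26, 35
Level 5: 34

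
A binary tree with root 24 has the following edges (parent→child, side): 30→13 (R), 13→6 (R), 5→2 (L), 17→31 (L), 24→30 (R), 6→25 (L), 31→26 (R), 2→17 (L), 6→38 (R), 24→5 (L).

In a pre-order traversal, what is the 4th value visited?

17

Pre-order visits the node, then its left subtree, then its right subtree.
Visit 24.
At 24: go left to 5.
  Visit 5.
  At 5: go left to 2.
    Visit 2.
    At 2: go left to 17.
      Visit 17.
      At 17: go left to 31.
        Visit 31.
        At 31: no left child.
        At 31: go right to 26.
          26 is a leaf — visit 26.
      At 17: no right child.
    At 2: no right child.
  At 5: no right child.
At 24: go right to 30.
  Visit 30.
  At 30: no left child.
  At 30: go right to 13.
    Visit 13.
    At 13: no left child.
    At 13: go right to 6.
      Visit 6.
      At 6: go left to 25.
        25 is a leaf — visit 25.
      At 6: go right to 38.
        38 is a leaf — visit 38.
Full pre-order sequence: 24, 5, 2, 17, 31, 26, 30, 13, 6, 25, 38.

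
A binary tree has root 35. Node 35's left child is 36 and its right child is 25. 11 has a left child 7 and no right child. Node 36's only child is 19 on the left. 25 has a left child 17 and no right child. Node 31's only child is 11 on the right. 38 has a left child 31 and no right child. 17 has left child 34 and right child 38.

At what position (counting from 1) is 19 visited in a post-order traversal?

Post-order visits the left subtree, then the right subtree, then the node.
At 35: go left to 36.
  At 36: go left to 19.
    19 is a leaf — visit 19.
  At 36: no right child.
  Visit 36.
At 35: go right to 25.
  At 25: go left to 17.
    At 17: go left to 34.
      34 is a leaf — visit 34.
    At 17: go right to 38.
      At 38: go left to 31.
        At 31: no left child.
        At 31: go right to 11.
          At 11: go left to 7.
            7 is a leaf — visit 7.
          At 11: no right child.
          Visit 11.
        Visit 31.
      At 38: no right child.
      Visit 38.
    Visit 17.
  At 25: no right child.
  Visit 25.
Visit 35.
Full post-order sequence: 19, 36, 34, 7, 11, 31, 38, 17, 25, 35.

1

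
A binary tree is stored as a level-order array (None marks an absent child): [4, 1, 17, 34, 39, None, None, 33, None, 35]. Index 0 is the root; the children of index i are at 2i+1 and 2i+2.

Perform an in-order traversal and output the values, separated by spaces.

In-order visits the left subtree, then the node, then the right subtree.
At 4: go left to 1.
  At 1: go left to 34.
    At 34: go left to 33.
      33 is a leaf — visit 33.
    Visit 34.
    At 34: no right child.
  Visit 1.
  At 1: go right to 39.
    At 39: go left to 35.
      35 is a leaf — visit 35.
    Visit 39.
    At 39: no right child.
Visit 4.
At 4: go right to 17.
  17 is a leaf — visit 17.

33 34 1 35 39 4 17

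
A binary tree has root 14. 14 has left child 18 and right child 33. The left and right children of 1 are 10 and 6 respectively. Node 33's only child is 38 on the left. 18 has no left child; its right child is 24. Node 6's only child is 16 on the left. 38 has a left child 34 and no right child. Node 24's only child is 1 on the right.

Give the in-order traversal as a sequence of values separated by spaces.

18 24 10 1 16 6 14 34 38 33

In-order visits the left subtree, then the node, then the right subtree.
At 14: go left to 18.
  At 18: no left child.
  Visit 18.
  At 18: go right to 24.
    At 24: no left child.
    Visit 24.
    At 24: go right to 1.
      At 1: go left to 10.
        10 is a leaf — visit 10.
      Visit 1.
      At 1: go right to 6.
        At 6: go left to 16.
          16 is a leaf — visit 16.
        Visit 6.
        At 6: no right child.
Visit 14.
At 14: go right to 33.
  At 33: go left to 38.
    At 38: go left to 34.
      34 is a leaf — visit 34.
    Visit 38.
    At 38: no right child.
  Visit 33.
  At 33: no right child.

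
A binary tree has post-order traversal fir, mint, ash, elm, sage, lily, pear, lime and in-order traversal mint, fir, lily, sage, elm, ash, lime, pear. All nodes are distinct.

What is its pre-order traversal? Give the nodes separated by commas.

lime, lily, mint, fir, sage, elm, ash, pear

The last element of post-order is the root; it splits in-order into left and right subtrees.
Root lime: left subtree has 6 nodes {mint, fir, lily, sage, elm, ash}, right has 1 {pear}.
  Root lily: left subtree has 2 nodes {mint, fir}, right has 3 {sage, elm, ash}.
    Root mint: left subtree has 0 nodes { }, right has 1 {fir}.
    Root sage: left subtree has 0 nodes { }, right has 2 {elm, ash}.
      Root elm: left subtree has 0 nodes { }, right has 1 {ash}.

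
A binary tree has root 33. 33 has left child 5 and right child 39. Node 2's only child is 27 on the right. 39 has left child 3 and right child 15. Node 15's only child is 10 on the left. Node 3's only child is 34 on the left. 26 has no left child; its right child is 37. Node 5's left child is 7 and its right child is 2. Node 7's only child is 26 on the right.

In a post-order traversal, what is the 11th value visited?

39

Post-order visits the left subtree, then the right subtree, then the node.
At 33: go left to 5.
  At 5: go left to 7.
    At 7: no left child.
    At 7: go right to 26.
      At 26: no left child.
      At 26: go right to 37.
        37 is a leaf — visit 37.
      Visit 26.
    Visit 7.
  At 5: go right to 2.
    At 2: no left child.
    At 2: go right to 27.
      27 is a leaf — visit 27.
    Visit 2.
  Visit 5.
At 33: go right to 39.
  At 39: go left to 3.
    At 3: go left to 34.
      34 is a leaf — visit 34.
    At 3: no right child.
    Visit 3.
  At 39: go right to 15.
    At 15: go left to 10.
      10 is a leaf — visit 10.
    At 15: no right child.
    Visit 15.
  Visit 39.
Visit 33.
Full post-order sequence: 37, 26, 7, 27, 2, 5, 34, 3, 10, 15, 39, 33.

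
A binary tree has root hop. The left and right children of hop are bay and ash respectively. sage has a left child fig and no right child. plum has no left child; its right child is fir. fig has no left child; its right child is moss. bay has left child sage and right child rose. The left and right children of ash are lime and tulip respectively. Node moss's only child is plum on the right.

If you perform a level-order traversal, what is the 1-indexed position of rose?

5

Level-order visits nodes level by level from the root, left to right within each level.
Level 0: hop
Level 1: bay, ash
Level 2: sage, rose, lime, tulip
Level 3: fig
Level 4: moss
Level 5: plum
Level 6: fir
Full level-order sequence: hop, bay, ash, sage, rose, lime, tulip, fig, moss, plum, fir.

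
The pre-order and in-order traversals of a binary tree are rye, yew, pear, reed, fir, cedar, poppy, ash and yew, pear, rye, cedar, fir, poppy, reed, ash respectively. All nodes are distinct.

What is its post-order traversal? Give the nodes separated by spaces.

The first element of pre-order is the root; it splits in-order into left and right subtrees.
Root rye: left subtree has 2 nodes {yew, pear}, right has 5 {cedar, fir, poppy, reed, ash}.
  Root yew: left subtree has 0 nodes { }, right has 1 {pear}.
  Root reed: left subtree has 3 nodes {cedar, fir, poppy}, right has 1 {ash}.
    Root fir: left subtree has 1 node {cedar}, right has 1 {poppy}.

pear yew cedar poppy fir ash reed rye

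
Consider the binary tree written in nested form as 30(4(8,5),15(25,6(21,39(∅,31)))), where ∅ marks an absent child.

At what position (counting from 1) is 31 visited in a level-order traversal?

10

Level-order visits nodes level by level from the root, left to right within each level.
Level 0: 30
Level 1: 4, 15
Level 2: 8, 5, 25, 6
Level 3: 21, 39
Level 4: 31
Full level-order sequence: 30, 4, 15, 8, 5, 25, 6, 21, 39, 31.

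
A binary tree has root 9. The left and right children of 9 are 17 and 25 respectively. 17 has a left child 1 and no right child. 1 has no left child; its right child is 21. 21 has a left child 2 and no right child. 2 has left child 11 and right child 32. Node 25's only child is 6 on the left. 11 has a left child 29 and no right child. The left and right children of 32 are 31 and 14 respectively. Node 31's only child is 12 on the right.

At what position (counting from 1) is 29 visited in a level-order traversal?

Level-order visits nodes level by level from the root, left to right within each level.
Level 0: 9
Level 1: 17, 25
Level 2: 1, 6
Level 3: 21
Level 4: 2
Level 5: 11, 32
Level 6: 29, 31, 14
Level 7: 12
Full level-order sequence: 9, 17, 25, 1, 6, 21, 2, 11, 32, 29, 31, 14, 12.

10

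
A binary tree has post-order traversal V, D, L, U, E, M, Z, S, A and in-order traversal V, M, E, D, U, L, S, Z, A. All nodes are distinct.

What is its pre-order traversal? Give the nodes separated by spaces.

A S M V E U D L Z

The last element of post-order is the root; it splits in-order into left and right subtrees.
Root A: left subtree has 8 nodes {V, M, E, D, U, L, S, Z}, right has 0 { }.
  Root S: left subtree has 6 nodes {V, M, E, D, U, L}, right has 1 {Z}.
    Root M: left subtree has 1 node {V}, right has 4 {E, D, U, L}.
      Root E: left subtree has 0 nodes { }, right has 3 {D, U, L}.
        Root U: left subtree has 1 node {D}, right has 1 {L}.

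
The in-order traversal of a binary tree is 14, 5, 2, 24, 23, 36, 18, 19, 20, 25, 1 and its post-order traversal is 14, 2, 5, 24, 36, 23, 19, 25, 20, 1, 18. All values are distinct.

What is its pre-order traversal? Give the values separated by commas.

The last element of post-order is the root; it splits in-order into left and right subtrees.
Root 18: left subtree has 6 nodes {14, 5, 2, 24, 23, 36}, right has 4 {19, 20, 25, 1}.
  Root 23: left subtree has 4 nodes {14, 5, 2, 24}, right has 1 {36}.
    Root 24: left subtree has 3 nodes {14, 5, 2}, right has 0 { }.
      Root 5: left subtree has 1 node {14}, right has 1 {2}.
  Root 1: left subtree has 3 nodes {19, 20, 25}, right has 0 { }.
    Root 20: left subtree has 1 node {19}, right has 1 {25}.

18, 23, 24, 5, 14, 2, 36, 1, 20, 19, 25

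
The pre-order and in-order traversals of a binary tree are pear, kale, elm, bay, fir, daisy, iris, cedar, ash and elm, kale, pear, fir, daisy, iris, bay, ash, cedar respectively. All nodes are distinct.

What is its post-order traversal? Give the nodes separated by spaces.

elm kale iris daisy fir ash cedar bay pear

The first element of pre-order is the root; it splits in-order into left and right subtrees.
Root pear: left subtree has 2 nodes {elm, kale}, right has 6 {fir, daisy, iris, bay, ash, cedar}.
  Root kale: left subtree has 1 node {elm}, right has 0 { }.
  Root bay: left subtree has 3 nodes {fir, daisy, iris}, right has 2 {ash, cedar}.
    Root fir: left subtree has 0 nodes { }, right has 2 {daisy, iris}.
      Root daisy: left subtree has 0 nodes { }, right has 1 {iris}.
    Root cedar: left subtree has 1 node {ash}, right has 0 { }.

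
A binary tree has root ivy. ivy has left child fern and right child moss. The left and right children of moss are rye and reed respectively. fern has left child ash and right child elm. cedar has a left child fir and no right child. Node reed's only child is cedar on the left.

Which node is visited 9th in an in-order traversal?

In-order visits the left subtree, then the node, then the right subtree.
At ivy: go left to fern.
  At fern: go left to ash.
    ash is a leaf — visit ash.
  Visit fern.
  At fern: go right to elm.
    elm is a leaf — visit elm.
Visit ivy.
At ivy: go right to moss.
  At moss: go left to rye.
    rye is a leaf — visit rye.
  Visit moss.
  At moss: go right to reed.
    At reed: go left to cedar.
      At cedar: go left to fir.
        fir is a leaf — visit fir.
      Visit cedar.
      At cedar: no right child.
    Visit reed.
    At reed: no right child.
Full in-order sequence: ash, fern, elm, ivy, rye, moss, fir, cedar, reed.

reed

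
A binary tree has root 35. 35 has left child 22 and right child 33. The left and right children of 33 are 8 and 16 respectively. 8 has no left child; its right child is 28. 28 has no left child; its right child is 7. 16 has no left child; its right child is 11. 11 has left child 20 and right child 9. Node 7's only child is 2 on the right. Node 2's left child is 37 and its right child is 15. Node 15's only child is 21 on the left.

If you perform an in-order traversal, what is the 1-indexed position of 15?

9

In-order visits the left subtree, then the node, then the right subtree.
At 35: go left to 22.
  22 is a leaf — visit 22.
Visit 35.
At 35: go right to 33.
  At 33: go left to 8.
    At 8: no left child.
    Visit 8.
    At 8: go right to 28.
      At 28: no left child.
      Visit 28.
      At 28: go right to 7.
        At 7: no left child.
        Visit 7.
        At 7: go right to 2.
          At 2: go left to 37.
            37 is a leaf — visit 37.
          Visit 2.
          At 2: go right to 15.
            At 15: go left to 21.
              21 is a leaf — visit 21.
            Visit 15.
            At 15: no right child.
  Visit 33.
  At 33: go right to 16.
    At 16: no left child.
    Visit 16.
    At 16: go right to 11.
      At 11: go left to 20.
        20 is a leaf — visit 20.
      Visit 11.
      At 11: go right to 9.
        9 is a leaf — visit 9.
Full in-order sequence: 22, 35, 8, 28, 7, 37, 2, 21, 15, 33, 16, 20, 11, 9.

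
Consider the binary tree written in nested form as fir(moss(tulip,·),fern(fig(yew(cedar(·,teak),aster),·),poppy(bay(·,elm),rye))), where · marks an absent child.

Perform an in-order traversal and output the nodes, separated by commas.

In-order visits the left subtree, then the node, then the right subtree.
At fir: go left to moss.
  At moss: go left to tulip.
    tulip is a leaf — visit tulip.
  Visit moss.
  At moss: no right child.
Visit fir.
At fir: go right to fern.
  At fern: go left to fig.
    At fig: go left to yew.
      At yew: go left to cedar.
        At cedar: no left child.
        Visit cedar.
        At cedar: go right to teak.
          teak is a leaf — visit teak.
      Visit yew.
      At yew: go right to aster.
        aster is a leaf — visit aster.
    Visit fig.
    At fig: no right child.
  Visit fern.
  At fern: go right to poppy.
    At poppy: go left to bay.
      At bay: no left child.
      Visit bay.
      At bay: go right to elm.
        elm is a leaf — visit elm.
    Visit poppy.
    At poppy: go right to rye.
      rye is a leaf — visit rye.

tulip, moss, fir, cedar, teak, yew, aster, fig, fern, bay, elm, poppy, rye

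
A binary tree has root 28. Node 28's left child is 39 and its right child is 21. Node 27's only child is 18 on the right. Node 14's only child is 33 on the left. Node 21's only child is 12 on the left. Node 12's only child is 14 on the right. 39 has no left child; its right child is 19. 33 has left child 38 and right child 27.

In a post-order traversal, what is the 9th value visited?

Post-order visits the left subtree, then the right subtree, then the node.
At 28: go left to 39.
  At 39: no left child.
  At 39: go right to 19.
    19 is a leaf — visit 19.
  Visit 39.
At 28: go right to 21.
  At 21: go left to 12.
    At 12: no left child.
    At 12: go right to 14.
      At 14: go left to 33.
        At 33: go left to 38.
          38 is a leaf — visit 38.
        At 33: go right to 27.
          At 27: no left child.
          At 27: go right to 18.
            18 is a leaf — visit 18.
          Visit 27.
        Visit 33.
      At 14: no right child.
      Visit 14.
    Visit 12.
  At 21: no right child.
  Visit 21.
Visit 28.
Full post-order sequence: 19, 39, 38, 18, 27, 33, 14, 12, 21, 28.

21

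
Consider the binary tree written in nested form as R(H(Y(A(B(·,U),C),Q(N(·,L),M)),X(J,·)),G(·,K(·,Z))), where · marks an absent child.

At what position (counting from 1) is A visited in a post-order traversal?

4

Post-order visits the left subtree, then the right subtree, then the node.
At R: go left to H.
  At H: go left to Y.
    At Y: go left to A.
      At A: go left to B.
        At B: no left child.
        At B: go right to U.
          U is a leaf — visit U.
        Visit B.
      At A: go right to C.
        C is a leaf — visit C.
      Visit A.
    At Y: go right to Q.
      At Q: go left to N.
        At N: no left child.
        At N: go right to L.
          L is a leaf — visit L.
        Visit N.
      At Q: go right to M.
        M is a leaf — visit M.
      Visit Q.
    Visit Y.
  At H: go right to X.
    At X: go left to J.
      J is a leaf — visit J.
    At X: no right child.
    Visit X.
  Visit H.
At R: go right to G.
  At G: no left child.
  At G: go right to K.
    At K: no left child.
    At K: go right to Z.
      Z is a leaf — visit Z.
    Visit K.
  Visit G.
Visit R.
Full post-order sequence: U, B, C, A, L, N, M, Q, Y, J, X, H, Z, K, G, R.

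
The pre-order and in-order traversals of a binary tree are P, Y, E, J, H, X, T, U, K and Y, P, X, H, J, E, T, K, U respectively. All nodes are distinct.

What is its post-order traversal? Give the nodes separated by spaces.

Y X H J K U T E P

The first element of pre-order is the root; it splits in-order into left and right subtrees.
Root P: left subtree has 1 node {Y}, right has 7 {X, H, J, E, T, K, U}.
  Root E: left subtree has 3 nodes {X, H, J}, right has 3 {T, K, U}.
    Root J: left subtree has 2 nodes {X, H}, right has 0 { }.
      Root H: left subtree has 1 node {X}, right has 0 { }.
    Root T: left subtree has 0 nodes { }, right has 2 {K, U}.
      Root U: left subtree has 1 node {K}, right has 0 { }.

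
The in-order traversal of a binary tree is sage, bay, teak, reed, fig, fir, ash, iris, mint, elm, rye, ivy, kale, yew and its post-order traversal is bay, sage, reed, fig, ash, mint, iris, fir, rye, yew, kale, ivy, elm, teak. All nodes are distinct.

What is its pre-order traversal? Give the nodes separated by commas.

The last element of post-order is the root; it splits in-order into left and right subtrees.
Root teak: left subtree has 2 nodes {sage, bay}, right has 11 {reed, fig, fir, ash, iris, mint, elm, rye, ivy, kale, yew}.
  Root sage: left subtree has 0 nodes { }, right has 1 {bay}.
  Root elm: left subtree has 6 nodes {reed, fig, fir, ash, iris, mint}, right has 4 {rye, ivy, kale, yew}.
    Root fir: left subtree has 2 nodes {reed, fig}, right has 3 {ash, iris, mint}.
      Root fig: left subtree has 1 node {reed}, right has 0 { }.
      Root iris: left subtree has 1 node {ash}, right has 1 {mint}.
    Root ivy: left subtree has 1 node {rye}, right has 2 {kale, yew}.
      Root kale: left subtree has 0 nodes { }, right has 1 {yew}.

teak, sage, bay, elm, fir, fig, reed, iris, ash, mint, ivy, rye, kale, yew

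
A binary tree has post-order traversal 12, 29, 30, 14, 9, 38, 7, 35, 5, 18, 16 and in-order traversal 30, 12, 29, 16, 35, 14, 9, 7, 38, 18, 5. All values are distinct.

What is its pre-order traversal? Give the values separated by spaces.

16 30 29 12 18 35 7 9 14 38 5

The last element of post-order is the root; it splits in-order into left and right subtrees.
Root 16: left subtree has 3 nodes {30, 12, 29}, right has 7 {35, 14, 9, 7, 38, 18, 5}.
  Root 30: left subtree has 0 nodes { }, right has 2 {12, 29}.
    Root 29: left subtree has 1 node {12}, right has 0 { }.
  Root 18: left subtree has 5 nodes {35, 14, 9, 7, 38}, right has 1 {5}.
    Root 35: left subtree has 0 nodes { }, right has 4 {14, 9, 7, 38}.
      Root 7: left subtree has 2 nodes {14, 9}, right has 1 {38}.
        Root 9: left subtree has 1 node {14}, right has 0 { }.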